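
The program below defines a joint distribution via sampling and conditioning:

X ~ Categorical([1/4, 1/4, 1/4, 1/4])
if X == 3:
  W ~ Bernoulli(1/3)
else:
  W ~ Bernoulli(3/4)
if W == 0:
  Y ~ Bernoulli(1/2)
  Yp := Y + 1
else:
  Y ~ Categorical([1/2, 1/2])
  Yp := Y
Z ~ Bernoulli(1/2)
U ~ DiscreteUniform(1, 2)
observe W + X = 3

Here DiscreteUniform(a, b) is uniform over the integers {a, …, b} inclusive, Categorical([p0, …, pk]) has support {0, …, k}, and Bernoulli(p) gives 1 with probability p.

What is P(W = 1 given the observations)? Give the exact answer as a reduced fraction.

Enumerate traces; 16 have nonzero weight after conditioning:
  (X=2, W=1, Y=0, Z=0, U=1) weight 3/128
  (X=2, W=1, Y=0, Z=0, U=2) weight 3/128
  (X=2, W=1, Y=0, Z=1, U=1) weight 3/128
  (X=2, W=1, Y=0, Z=1, U=2) weight 3/128
  (X=2, W=1, Y=1, Z=0, U=1) weight 3/128
  (X=2, W=1, Y=1, Z=0, U=2) weight 3/128
  (X=2, W=1, Y=1, Z=1, U=1) weight 3/128
  (X=2, W=1, Y=1, Z=1, U=2) weight 3/128
  (X=3, W=0, Y=0, Z=0, U=1) weight 1/48
  … 7 more
Group by W:
  weight(W=0) = 1/6
  weight(W=1) = 3/16
Total weight = 1/6 + 3/16 = 17/48
P(W=0 | obs) = 1/6 / 17/48 = 8/17
P(W=1 | obs) = 3/16 / 17/48 = 9/17

P(W = 1 | obs) = 9/17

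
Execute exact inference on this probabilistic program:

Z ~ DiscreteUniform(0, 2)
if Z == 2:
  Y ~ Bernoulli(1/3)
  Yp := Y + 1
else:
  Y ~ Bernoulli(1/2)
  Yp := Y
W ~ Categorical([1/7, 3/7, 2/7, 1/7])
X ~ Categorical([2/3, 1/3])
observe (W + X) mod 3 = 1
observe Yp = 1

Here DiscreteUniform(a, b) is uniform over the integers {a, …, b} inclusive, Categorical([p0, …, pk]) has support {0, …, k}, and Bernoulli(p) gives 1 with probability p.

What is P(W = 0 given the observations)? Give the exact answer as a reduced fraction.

P(W = 0 | obs) = 1/8

Enumerate traces; 9 have nonzero weight after conditioning:
  (Z=0, Y=1, W=0, X=1) weight 1/126
  (Z=0, Y=1, W=1, X=0) weight 1/21
  (Z=0, Y=1, W=3, X=1) weight 1/126
  (Z=1, Y=1, W=0, X=1) weight 1/126
  (Z=1, Y=1, W=1, X=0) weight 1/21
  (Z=1, Y=1, W=3, X=1) weight 1/126
  (Z=2, Y=0, W=0, X=1) weight 2/189
  (Z=2, Y=0, W=1, X=0) weight 4/63
  … 1 more
Group by W:
  weight(W=0) = 5/189
  weight(W=1) = 10/63
  weight(W=3) = 5/189
Total weight = 5/189 + 10/63 + 5/189 = 40/189
P(W=0 | obs) = 5/189 / 40/189 = 1/8
P(W=1 | obs) = 10/63 / 40/189 = 3/4
P(W=3 | obs) = 5/189 / 40/189 = 1/8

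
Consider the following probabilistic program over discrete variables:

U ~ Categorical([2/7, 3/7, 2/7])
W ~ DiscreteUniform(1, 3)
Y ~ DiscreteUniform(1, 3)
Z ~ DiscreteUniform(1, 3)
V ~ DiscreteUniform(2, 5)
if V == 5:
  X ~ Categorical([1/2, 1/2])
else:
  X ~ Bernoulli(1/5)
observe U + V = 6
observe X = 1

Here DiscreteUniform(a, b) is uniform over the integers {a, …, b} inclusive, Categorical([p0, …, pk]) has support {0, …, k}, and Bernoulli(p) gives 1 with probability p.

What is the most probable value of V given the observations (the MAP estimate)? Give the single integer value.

argmax_v P(V = v | obs) = 5

Enumerate traces; 54 have nonzero weight after conditioning:
  (U=1, W=1, Y=1, Z=1, V=5, X=1) weight 1/504
  (U=1, W=1, Y=1, Z=2, V=5, X=1) weight 1/504
  (U=1, W=1, Y=1, Z=3, V=5, X=1) weight 1/504
  (U=1, W=1, Y=2, Z=1, V=5, X=1) weight 1/504
  (U=1, W=1, Y=2, Z=2, V=5, X=1) weight 1/504
  (U=1, W=1, Y=2, Z=3, V=5, X=1) weight 1/504
  (U=1, W=1, Y=3, Z=1, V=5, X=1) weight 1/504
  (U=1, W=1, Y=3, Z=2, V=5, X=1) weight 1/504
  (U=2, W=1, Y=1, Z=1, V=4, X=1) weight 1/1890
  … 45 more
Group by V:
  weight(V=4) = 1/70
  weight(V=5) = 3/56
Total weight = 1/70 + 3/56 = 19/280
P(V=4 | obs) = 1/70 / 19/280 = 4/19
P(V=5 | obs) = 3/56 / 19/280 = 15/19
argmax = 5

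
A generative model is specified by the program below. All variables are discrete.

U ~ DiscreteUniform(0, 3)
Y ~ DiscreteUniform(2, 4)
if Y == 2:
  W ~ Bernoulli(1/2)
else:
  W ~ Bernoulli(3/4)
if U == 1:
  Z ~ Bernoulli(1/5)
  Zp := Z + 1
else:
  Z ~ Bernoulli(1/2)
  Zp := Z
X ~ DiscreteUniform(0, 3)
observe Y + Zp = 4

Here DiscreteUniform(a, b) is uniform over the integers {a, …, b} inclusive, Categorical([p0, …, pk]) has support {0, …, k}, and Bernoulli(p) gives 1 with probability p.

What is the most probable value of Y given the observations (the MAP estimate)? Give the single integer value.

Enumerate traces; 64 have nonzero weight after conditioning:
  (U=0, Y=3, W=0, Z=1, X=0) weight 1/384
  (U=0, Y=3, W=0, Z=1, X=1) weight 1/384
  (U=0, Y=3, W=0, Z=1, X=2) weight 1/384
  (U=0, Y=3, W=0, Z=1, X=3) weight 1/384
  (U=0, Y=3, W=1, Z=1, X=0) weight 1/128
  (U=0, Y=3, W=1, Z=1, X=1) weight 1/128
  (U=0, Y=3, W=1, Z=1, X=2) weight 1/128
  (U=0, Y=3, W=1, Z=1, X=3) weight 1/128
  (U=0, Y=4, W=0, Z=0, X=0) weight 1/384
  (U=1, Y=2, W=0, Z=1, X=0) weight 1/480
  … 54 more
Group by Y:
  weight(Y=2) = 1/60
  weight(Y=3) = 23/120
  weight(Y=4) = 1/8
Total weight = 1/60 + 23/120 + 1/8 = 1/3
P(Y=2 | obs) = 1/60 / 1/3 = 1/20
P(Y=3 | obs) = 23/120 / 1/3 = 23/40
P(Y=4 | obs) = 1/8 / 1/3 = 3/8
argmax = 3

argmax_v P(Y = v | obs) = 3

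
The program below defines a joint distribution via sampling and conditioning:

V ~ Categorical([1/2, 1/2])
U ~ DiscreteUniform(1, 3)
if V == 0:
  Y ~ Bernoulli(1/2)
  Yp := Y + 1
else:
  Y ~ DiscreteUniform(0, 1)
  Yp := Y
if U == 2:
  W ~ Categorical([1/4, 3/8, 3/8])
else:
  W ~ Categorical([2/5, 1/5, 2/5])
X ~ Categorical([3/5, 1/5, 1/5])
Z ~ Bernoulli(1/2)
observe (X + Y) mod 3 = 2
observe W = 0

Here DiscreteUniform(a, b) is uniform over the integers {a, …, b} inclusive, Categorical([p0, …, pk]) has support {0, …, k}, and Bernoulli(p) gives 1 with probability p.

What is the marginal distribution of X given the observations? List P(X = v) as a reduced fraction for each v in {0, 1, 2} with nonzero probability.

Enumerate traces; 24 have nonzero weight after conditioning:
  (V=0, U=1, Y=0, W=0, X=2, Z=0) weight 1/300
  (V=0, U=1, Y=0, W=0, X=2, Z=1) weight 1/300
  (V=0, U=1, Y=1, W=0, X=1, Z=0) weight 1/300
  (V=0, U=1, Y=1, W=0, X=1, Z=1) weight 1/300
  (V=0, U=2, Y=0, W=0, X=2, Z=0) weight 1/480
  (V=0, U=2, Y=0, W=0, X=2, Z=1) weight 1/480
  (V=0, U=2, Y=1, W=0, X=1, Z=0) weight 1/480
  (V=0, U=2, Y=1, W=0, X=1, Z=1) weight 1/480
  … 16 more
Group by X:
  weight(X=1) = 7/200
  weight(X=2) = 7/200
Total weight = 7/200 + 7/200 = 7/100
P(X=1 | obs) = 7/200 / 7/100 = 1/2
P(X=2 | obs) = 7/200 / 7/100 = 1/2

P(X=1) = 1/2, P(X=2) = 1/2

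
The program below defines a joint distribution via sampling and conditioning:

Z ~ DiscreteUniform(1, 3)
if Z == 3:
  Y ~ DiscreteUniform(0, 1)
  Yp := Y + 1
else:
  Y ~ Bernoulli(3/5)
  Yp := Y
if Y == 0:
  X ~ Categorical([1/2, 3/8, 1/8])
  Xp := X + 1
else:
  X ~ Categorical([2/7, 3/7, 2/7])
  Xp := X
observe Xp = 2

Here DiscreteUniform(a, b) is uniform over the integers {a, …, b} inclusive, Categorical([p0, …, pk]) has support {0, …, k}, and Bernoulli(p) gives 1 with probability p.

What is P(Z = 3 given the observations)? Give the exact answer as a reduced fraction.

Enumerate traces; 6 have nonzero weight after conditioning:
  (Z=1, Y=0, X=1) weight 1/20
  (Z=1, Y=1, X=2) weight 2/35
  (Z=2, Y=0, X=1) weight 1/20
  (Z=2, Y=1, X=2) weight 2/35
  (Z=3, Y=0, X=1) weight 1/16
  (Z=3, Y=1, X=2) weight 1/21
Group by Z:
  weight(Z=1) = 3/28
  weight(Z=2) = 3/28
  weight(Z=3) = 37/336
Total weight = 3/28 + 3/28 + 37/336 = 109/336
P(Z=1 | obs) = 3/28 / 109/336 = 36/109
P(Z=2 | obs) = 3/28 / 109/336 = 36/109
P(Z=3 | obs) = 37/336 / 109/336 = 37/109

P(Z = 3 | obs) = 37/109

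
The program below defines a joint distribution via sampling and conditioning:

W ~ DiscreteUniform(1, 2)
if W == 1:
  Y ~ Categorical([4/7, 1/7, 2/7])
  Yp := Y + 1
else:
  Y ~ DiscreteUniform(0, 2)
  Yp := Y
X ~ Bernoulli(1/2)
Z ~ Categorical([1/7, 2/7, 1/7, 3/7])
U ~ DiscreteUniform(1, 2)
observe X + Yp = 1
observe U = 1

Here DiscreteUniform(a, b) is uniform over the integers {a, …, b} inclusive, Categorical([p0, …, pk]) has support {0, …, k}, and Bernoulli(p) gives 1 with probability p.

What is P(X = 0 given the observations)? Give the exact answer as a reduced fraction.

P(X = 0 | obs) = 19/26

Enumerate traces; 12 have nonzero weight after conditioning:
  (W=1, Y=0, X=0, Z=0, U=1) weight 1/98
  (W=1, Y=0, X=0, Z=1, U=1) weight 1/49
  (W=1, Y=0, X=0, Z=2, U=1) weight 1/98
  (W=1, Y=0, X=0, Z=3, U=1) weight 3/98
  (W=2, Y=0, X=1, Z=0, U=1) weight 1/168
  (W=2, Y=0, X=1, Z=1, U=1) weight 1/84
  (W=2, Y=0, X=1, Z=2, U=1) weight 1/168
  (W=2, Y=0, X=1, Z=3, U=1) weight 1/56
  … 4 more
Group by X:
  weight(X=0) = 19/168
  weight(X=1) = 1/24
Total weight = 19/168 + 1/24 = 13/84
P(X=0 | obs) = 19/168 / 13/84 = 19/26
P(X=1 | obs) = 1/24 / 13/84 = 7/26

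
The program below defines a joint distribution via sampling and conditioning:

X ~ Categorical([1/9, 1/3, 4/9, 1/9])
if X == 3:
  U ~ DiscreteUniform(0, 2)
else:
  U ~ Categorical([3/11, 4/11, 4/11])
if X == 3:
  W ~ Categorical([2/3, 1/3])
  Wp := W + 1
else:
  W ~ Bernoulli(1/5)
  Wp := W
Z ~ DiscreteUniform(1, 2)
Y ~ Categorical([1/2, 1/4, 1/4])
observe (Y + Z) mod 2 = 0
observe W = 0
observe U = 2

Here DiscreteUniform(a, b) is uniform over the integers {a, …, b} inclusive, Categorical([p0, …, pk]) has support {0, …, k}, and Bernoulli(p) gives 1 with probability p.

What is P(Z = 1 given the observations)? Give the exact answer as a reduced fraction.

P(Z = 1 | obs) = 1/4

Enumerate traces; 12 have nonzero weight after conditioning:
  (X=0, U=2, W=0, Z=1, Y=1) weight 2/495
  (X=0, U=2, W=0, Z=2, Y=0) weight 4/495
  (X=0, U=2, W=0, Z=2, Y=2) weight 2/495
  (X=1, U=2, W=0, Z=1, Y=1) weight 2/165
  (X=1, U=2, W=0, Z=2, Y=0) weight 4/165
  (X=1, U=2, W=0, Z=2, Y=2) weight 2/165
  (X=2, U=2, W=0, Z=1, Y=1) weight 8/495
  (X=2, U=2, W=0, Z=2, Y=0) weight 16/495
  … 4 more
Group by Z:
  weight(Z=1) = 631/17820
  weight(Z=2) = 631/5940
Total weight = 631/17820 + 631/5940 = 631/4455
P(Z=1 | obs) = 631/17820 / 631/4455 = 1/4
P(Z=2 | obs) = 631/5940 / 631/4455 = 3/4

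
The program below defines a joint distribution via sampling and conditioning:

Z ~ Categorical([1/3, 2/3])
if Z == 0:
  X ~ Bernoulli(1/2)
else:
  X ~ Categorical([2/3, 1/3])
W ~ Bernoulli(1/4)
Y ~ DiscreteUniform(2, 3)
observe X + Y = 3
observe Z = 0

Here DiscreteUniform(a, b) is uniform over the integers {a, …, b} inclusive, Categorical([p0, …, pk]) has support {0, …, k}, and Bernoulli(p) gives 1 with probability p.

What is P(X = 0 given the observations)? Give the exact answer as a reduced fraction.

Enumerate traces; 4 have nonzero weight after conditioning:
  (Z=0, X=0, W=0, Y=3) weight 1/16
  (Z=0, X=0, W=1, Y=3) weight 1/48
  (Z=0, X=1, W=0, Y=2) weight 1/16
  (Z=0, X=1, W=1, Y=2) weight 1/48
Group by X:
  weight(X=0) = 1/12
  weight(X=1) = 1/12
Total weight = 1/12 + 1/12 = 1/6
P(X=0 | obs) = 1/12 / 1/6 = 1/2
P(X=1 | obs) = 1/12 / 1/6 = 1/2

P(X = 0 | obs) = 1/2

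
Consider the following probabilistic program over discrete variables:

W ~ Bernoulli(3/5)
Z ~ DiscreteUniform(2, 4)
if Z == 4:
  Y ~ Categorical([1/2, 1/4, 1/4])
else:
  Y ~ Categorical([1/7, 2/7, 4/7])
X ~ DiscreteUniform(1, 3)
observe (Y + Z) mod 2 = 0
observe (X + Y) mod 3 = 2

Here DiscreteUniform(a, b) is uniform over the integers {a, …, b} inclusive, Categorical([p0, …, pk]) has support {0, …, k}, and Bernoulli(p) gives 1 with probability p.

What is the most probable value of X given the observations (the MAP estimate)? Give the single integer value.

Enumerate traces; 10 have nonzero weight after conditioning:
  (W=0, Z=2, Y=0, X=2) weight 2/315
  (W=0, Z=2, Y=2, X=3) weight 8/315
  (W=0, Z=3, Y=1, X=1) weight 4/315
  (W=0, Z=4, Y=0, X=2) weight 1/45
  (W=0, Z=4, Y=2, X=3) weight 1/90
  (W=1, Z=2, Y=0, X=2) weight 1/105
  (W=1, Z=2, Y=2, X=3) weight 4/105
  (W=1, Z=3, Y=1, X=1) weight 2/105
  … 2 more
Group by X:
  weight(X=1) = 2/63
  weight(X=2) = 1/14
  weight(X=3) = 23/252
Total weight = 2/63 + 1/14 + 23/252 = 7/36
P(X=1 | obs) = 2/63 / 7/36 = 8/49
P(X=2 | obs) = 1/14 / 7/36 = 18/49
P(X=3 | obs) = 23/252 / 7/36 = 23/49
argmax = 3

argmax_v P(X = v | obs) = 3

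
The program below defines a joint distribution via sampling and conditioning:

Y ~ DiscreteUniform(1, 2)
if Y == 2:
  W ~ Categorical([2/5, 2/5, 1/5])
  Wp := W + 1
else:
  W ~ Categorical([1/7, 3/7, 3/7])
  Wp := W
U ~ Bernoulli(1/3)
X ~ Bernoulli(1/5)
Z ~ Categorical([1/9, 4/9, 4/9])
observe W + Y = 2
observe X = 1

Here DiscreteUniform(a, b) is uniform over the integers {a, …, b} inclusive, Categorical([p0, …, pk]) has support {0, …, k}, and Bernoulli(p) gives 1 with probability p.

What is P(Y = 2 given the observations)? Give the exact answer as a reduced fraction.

P(Y = 2 | obs) = 14/29

Enumerate traces; 12 have nonzero weight after conditioning:
  (Y=1, W=1, U=0, X=1, Z=0) weight 1/315
  (Y=1, W=1, U=0, X=1, Z=1) weight 4/315
  (Y=1, W=1, U=0, X=1, Z=2) weight 4/315
  (Y=1, W=1, U=1, X=1, Z=0) weight 1/630
  (Y=1, W=1, U=1, X=1, Z=1) weight 2/315
  (Y=1, W=1, U=1, X=1, Z=2) weight 2/315
  (Y=2, W=0, U=0, X=1, Z=0) weight 2/675
  (Y=2, W=0, U=0, X=1, Z=1) weight 8/675
  … 4 more
Group by Y:
  weight(Y=1) = 3/70
  weight(Y=2) = 1/25
Total weight = 3/70 + 1/25 = 29/350
P(Y=1 | obs) = 3/70 / 29/350 = 15/29
P(Y=2 | obs) = 1/25 / 29/350 = 14/29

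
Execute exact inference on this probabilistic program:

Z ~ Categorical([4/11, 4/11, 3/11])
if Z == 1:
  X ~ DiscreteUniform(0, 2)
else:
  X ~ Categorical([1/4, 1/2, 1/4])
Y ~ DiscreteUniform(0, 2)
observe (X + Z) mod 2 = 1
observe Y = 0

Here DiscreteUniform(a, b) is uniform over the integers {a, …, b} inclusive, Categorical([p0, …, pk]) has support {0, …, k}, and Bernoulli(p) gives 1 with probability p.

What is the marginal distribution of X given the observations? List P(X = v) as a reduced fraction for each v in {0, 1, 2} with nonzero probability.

Enumerate traces; 4 have nonzero weight after conditioning:
  (Z=0, X=1, Y=0) weight 2/33
  (Z=1, X=0, Y=0) weight 4/99
  (Z=1, X=2, Y=0) weight 4/99
  (Z=2, X=1, Y=0) weight 1/22
Group by X:
  weight(X=0) = 4/99
  weight(X=1) = 7/66
  weight(X=2) = 4/99
Total weight = 4/99 + 7/66 + 4/99 = 37/198
P(X=0 | obs) = 4/99 / 37/198 = 8/37
P(X=1 | obs) = 7/66 / 37/198 = 21/37
P(X=2 | obs) = 4/99 / 37/198 = 8/37

P(X=0) = 8/37, P(X=1) = 21/37, P(X=2) = 8/37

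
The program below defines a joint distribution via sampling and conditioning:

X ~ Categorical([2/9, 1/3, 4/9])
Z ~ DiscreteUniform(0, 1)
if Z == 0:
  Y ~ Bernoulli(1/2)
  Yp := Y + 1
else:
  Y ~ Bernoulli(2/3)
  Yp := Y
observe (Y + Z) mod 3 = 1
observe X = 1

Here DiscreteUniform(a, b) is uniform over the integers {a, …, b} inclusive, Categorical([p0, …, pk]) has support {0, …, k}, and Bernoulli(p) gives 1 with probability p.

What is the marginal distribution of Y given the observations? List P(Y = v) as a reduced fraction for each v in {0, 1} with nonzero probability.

Enumerate traces; 2 have nonzero weight after conditioning:
  (X=1, Z=0, Y=1) weight 1/12
  (X=1, Z=1, Y=0) weight 1/18
Group by Y:
  weight(Y=0) = 1/18
  weight(Y=1) = 1/12
Total weight = 1/18 + 1/12 = 5/36
P(Y=0 | obs) = 1/18 / 5/36 = 2/5
P(Y=1 | obs) = 1/12 / 5/36 = 3/5

P(Y=0) = 2/5, P(Y=1) = 3/5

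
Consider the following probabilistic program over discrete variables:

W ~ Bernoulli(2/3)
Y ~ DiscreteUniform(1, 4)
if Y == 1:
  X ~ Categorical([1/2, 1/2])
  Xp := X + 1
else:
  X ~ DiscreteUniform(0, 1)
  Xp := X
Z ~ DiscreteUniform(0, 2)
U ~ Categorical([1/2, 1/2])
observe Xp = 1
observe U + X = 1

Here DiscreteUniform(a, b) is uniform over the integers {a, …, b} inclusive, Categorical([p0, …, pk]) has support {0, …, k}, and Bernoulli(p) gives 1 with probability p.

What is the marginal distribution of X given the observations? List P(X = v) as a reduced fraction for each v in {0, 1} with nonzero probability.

P(X=0) = 1/4, P(X=1) = 3/4

Enumerate traces; 24 have nonzero weight after conditioning:
  (W=0, Y=1, X=0, Z=0, U=1) weight 1/144
  (W=0, Y=1, X=0, Z=1, U=1) weight 1/144
  (W=0, Y=1, X=0, Z=2, U=1) weight 1/144
  (W=0, Y=2, X=1, Z=0, U=0) weight 1/144
  (W=0, Y=2, X=1, Z=1, U=0) weight 1/144
  (W=0, Y=2, X=1, Z=2, U=0) weight 1/144
  (W=0, Y=3, X=1, Z=0, U=0) weight 1/144
  (W=0, Y=3, X=1, Z=1, U=0) weight 1/144
  … 16 more
Group by X:
  weight(X=0) = 1/16
  weight(X=1) = 3/16
Total weight = 1/16 + 3/16 = 1/4
P(X=0 | obs) = 1/16 / 1/4 = 1/4
P(X=1 | obs) = 3/16 / 1/4 = 3/4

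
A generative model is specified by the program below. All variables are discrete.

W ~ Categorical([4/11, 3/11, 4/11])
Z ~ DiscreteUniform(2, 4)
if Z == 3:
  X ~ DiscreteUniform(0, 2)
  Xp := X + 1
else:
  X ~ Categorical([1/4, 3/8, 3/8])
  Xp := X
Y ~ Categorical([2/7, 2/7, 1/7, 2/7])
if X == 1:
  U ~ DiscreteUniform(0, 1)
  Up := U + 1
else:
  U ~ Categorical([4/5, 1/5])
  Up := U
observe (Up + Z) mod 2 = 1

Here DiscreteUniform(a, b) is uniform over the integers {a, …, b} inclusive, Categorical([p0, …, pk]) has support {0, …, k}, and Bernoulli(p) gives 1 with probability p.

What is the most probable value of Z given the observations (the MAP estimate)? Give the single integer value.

argmax_v P(Z = v | obs) = 3

Enumerate traces; 108 have nonzero weight after conditioning:
  (W=0, Z=2, X=0, Y=0, U=1) weight 2/1155
  (W=0, Z=2, X=0, Y=1, U=1) weight 2/1155
  (W=0, Z=2, X=0, Y=2, U=1) weight 1/1155
  (W=0, Z=2, X=0, Y=3, U=1) weight 2/1155
  (W=0, Z=2, X=1, Y=0, U=0) weight 1/154
  (W=0, Z=2, X=1, Y=1, U=0) weight 1/154
  (W=0, Z=2, X=1, Y=2, U=0) weight 1/308
  (W=0, Z=2, X=1, Y=3, U=0) weight 1/154
  (W=0, Z=3, X=0, Y=0, U=0) weight 32/3465
  (W=0, Z=4, X=0, Y=0, U=1) weight 2/1155
  … 98 more
Group by Z:
  weight(Z=2) = 5/48
  weight(Z=3) = 7/30
  weight(Z=4) = 5/48
Total weight = 5/48 + 7/30 + 5/48 = 53/120
P(Z=2 | obs) = 5/48 / 53/120 = 25/106
P(Z=3 | obs) = 7/30 / 53/120 = 28/53
P(Z=4 | obs) = 5/48 / 53/120 = 25/106
argmax = 3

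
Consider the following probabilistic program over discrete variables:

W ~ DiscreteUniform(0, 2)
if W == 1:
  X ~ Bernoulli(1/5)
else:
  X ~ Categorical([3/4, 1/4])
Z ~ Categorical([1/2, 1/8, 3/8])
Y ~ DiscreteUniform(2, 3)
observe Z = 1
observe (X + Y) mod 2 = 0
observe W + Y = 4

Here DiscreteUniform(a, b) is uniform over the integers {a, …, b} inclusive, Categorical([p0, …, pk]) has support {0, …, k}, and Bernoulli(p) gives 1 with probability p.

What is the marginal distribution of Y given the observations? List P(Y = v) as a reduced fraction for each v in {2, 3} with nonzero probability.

Enumerate traces; 2 have nonzero weight after conditioning:
  (W=1, X=1, Z=1, Y=3) weight 1/240
  (W=2, X=0, Z=1, Y=2) weight 1/64
Group by Y:
  weight(Y=2) = 1/64
  weight(Y=3) = 1/240
Total weight = 1/64 + 1/240 = 19/960
P(Y=2 | obs) = 1/64 / 19/960 = 15/19
P(Y=3 | obs) = 1/240 / 19/960 = 4/19

P(Y=2) = 15/19, P(Y=3) = 4/19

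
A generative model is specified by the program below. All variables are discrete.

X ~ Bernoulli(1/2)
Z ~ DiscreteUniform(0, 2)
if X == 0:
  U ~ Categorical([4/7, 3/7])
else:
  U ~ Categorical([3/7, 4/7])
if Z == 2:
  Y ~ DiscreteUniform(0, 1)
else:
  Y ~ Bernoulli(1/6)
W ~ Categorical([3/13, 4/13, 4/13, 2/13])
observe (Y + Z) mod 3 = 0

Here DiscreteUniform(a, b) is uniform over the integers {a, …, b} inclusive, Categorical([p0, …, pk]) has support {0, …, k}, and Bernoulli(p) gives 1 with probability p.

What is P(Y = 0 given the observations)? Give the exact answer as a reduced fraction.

Enumerate traces; 32 have nonzero weight after conditioning:
  (X=0, Z=0, U=0, Y=0, W=0) weight 5/273
  (X=0, Z=0, U=0, Y=0, W=1) weight 20/819
  (X=0, Z=0, U=0, Y=0, W=2) weight 20/819
  (X=0, Z=0, U=0, Y=0, W=3) weight 10/819
  (X=0, Z=0, U=1, Y=0, W=0) weight 5/364
  (X=0, Z=0, U=1, Y=0, W=1) weight 5/273
  (X=0, Z=0, U=1, Y=0, W=2) weight 5/273
  (X=0, Z=0, U=1, Y=0, W=3) weight 5/546
  (X=0, Z=2, U=0, Y=1, W=0) weight 1/91
  … 23 more
Group by Y:
  weight(Y=0) = 5/18
  weight(Y=1) = 1/6
Total weight = 5/18 + 1/6 = 4/9
P(Y=0 | obs) = 5/18 / 4/9 = 5/8
P(Y=1 | obs) = 1/6 / 4/9 = 3/8

P(Y = 0 | obs) = 5/8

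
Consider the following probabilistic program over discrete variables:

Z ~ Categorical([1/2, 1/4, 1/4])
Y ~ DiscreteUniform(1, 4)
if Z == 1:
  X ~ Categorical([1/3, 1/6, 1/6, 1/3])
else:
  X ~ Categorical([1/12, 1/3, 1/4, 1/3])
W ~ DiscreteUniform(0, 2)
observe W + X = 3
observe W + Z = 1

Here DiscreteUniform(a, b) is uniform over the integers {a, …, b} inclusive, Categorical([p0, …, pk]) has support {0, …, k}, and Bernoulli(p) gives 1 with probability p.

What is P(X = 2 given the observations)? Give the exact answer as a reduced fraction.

Enumerate traces; 8 have nonzero weight after conditioning:
  (Z=0, Y=1, X=2, W=1) weight 1/96
  (Z=0, Y=2, X=2, W=1) weight 1/96
  (Z=0, Y=3, X=2, W=1) weight 1/96
  (Z=0, Y=4, X=2, W=1) weight 1/96
  (Z=1, Y=1, X=3, W=0) weight 1/144
  (Z=1, Y=2, X=3, W=0) weight 1/144
  (Z=1, Y=3, X=3, W=0) weight 1/144
  (Z=1, Y=4, X=3, W=0) weight 1/144
Group by X:
  weight(X=2) = 1/24
  weight(X=3) = 1/36
Total weight = 1/24 + 1/36 = 5/72
P(X=2 | obs) = 1/24 / 5/72 = 3/5
P(X=3 | obs) = 1/36 / 5/72 = 2/5

P(X = 2 | obs) = 3/5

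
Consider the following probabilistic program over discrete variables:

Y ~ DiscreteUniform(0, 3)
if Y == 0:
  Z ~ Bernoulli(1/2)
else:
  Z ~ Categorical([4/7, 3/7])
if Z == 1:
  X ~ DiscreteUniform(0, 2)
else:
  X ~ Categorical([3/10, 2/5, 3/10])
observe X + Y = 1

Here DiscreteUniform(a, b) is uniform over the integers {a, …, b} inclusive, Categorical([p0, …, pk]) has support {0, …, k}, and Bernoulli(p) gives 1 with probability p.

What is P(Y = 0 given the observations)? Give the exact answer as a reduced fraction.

Enumerate traces; 4 have nonzero weight after conditioning:
  (Y=0, Z=0, X=1) weight 1/20
  (Y=0, Z=1, X=1) weight 1/24
  (Y=1, Z=0, X=0) weight 3/70
  (Y=1, Z=1, X=0) weight 1/28
Group by Y:
  weight(Y=0) = 11/120
  weight(Y=1) = 11/140
Total weight = 11/120 + 11/140 = 143/840
P(Y=0 | obs) = 11/120 / 143/840 = 7/13
P(Y=1 | obs) = 11/140 / 143/840 = 6/13

P(Y = 0 | obs) = 7/13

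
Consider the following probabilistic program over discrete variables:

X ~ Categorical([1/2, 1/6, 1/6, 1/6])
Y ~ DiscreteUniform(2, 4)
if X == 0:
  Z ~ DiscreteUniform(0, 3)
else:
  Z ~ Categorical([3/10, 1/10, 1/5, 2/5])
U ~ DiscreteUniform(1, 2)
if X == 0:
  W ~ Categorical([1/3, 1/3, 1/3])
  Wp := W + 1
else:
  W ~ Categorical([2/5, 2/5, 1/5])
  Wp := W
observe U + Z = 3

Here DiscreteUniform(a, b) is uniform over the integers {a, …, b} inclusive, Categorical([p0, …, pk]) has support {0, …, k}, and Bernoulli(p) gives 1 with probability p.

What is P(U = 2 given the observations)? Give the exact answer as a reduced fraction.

Enumerate traces; 72 have nonzero weight after conditioning:
  (X=0, Y=2, Z=1, U=2, W=0) weight 1/144
  (X=0, Y=2, Z=1, U=2, W=1) weight 1/144
  (X=0, Y=2, Z=1, U=2, W=2) weight 1/144
  (X=0, Y=2, Z=2, U=1, W=0) weight 1/144
  (X=0, Y=2, Z=2, U=1, W=1) weight 1/144
  (X=0, Y=2, Z=2, U=1, W=2) weight 1/144
  (X=0, Y=3, Z=1, U=2, W=0) weight 1/144
  (X=0, Y=3, Z=1, U=2, W=1) weight 1/144
  … 64 more
Group by U:
  weight(U=1) = 9/80
  weight(U=2) = 7/80
Total weight = 9/80 + 7/80 = 1/5
P(U=1 | obs) = 9/80 / 1/5 = 9/16
P(U=2 | obs) = 7/80 / 1/5 = 7/16

P(U = 2 | obs) = 7/16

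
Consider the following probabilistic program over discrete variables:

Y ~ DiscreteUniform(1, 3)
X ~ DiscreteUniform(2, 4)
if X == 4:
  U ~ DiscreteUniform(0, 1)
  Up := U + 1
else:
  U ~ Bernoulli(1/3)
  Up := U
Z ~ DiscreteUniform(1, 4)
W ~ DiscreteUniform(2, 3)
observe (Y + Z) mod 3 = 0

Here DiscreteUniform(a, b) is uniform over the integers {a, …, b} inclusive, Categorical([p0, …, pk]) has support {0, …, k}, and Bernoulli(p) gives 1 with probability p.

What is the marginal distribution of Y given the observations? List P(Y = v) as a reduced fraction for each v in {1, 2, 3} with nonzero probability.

Enumerate traces; 48 have nonzero weight after conditioning:
  (Y=1, X=2, U=0, Z=2, W=2) weight 1/108
  (Y=1, X=2, U=0, Z=2, W=3) weight 1/108
  (Y=1, X=2, U=1, Z=2, W=2) weight 1/216
  (Y=1, X=2, U=1, Z=2, W=3) weight 1/216
  (Y=1, X=3, U=0, Z=2, W=2) weight 1/108
  (Y=1, X=3, U=0, Z=2, W=3) weight 1/108
  (Y=1, X=3, U=1, Z=2, W=2) weight 1/216
  (Y=1, X=3, U=1, Z=2, W=3) weight 1/216
  (Y=2, X=2, U=0, Z=1, W=2) weight 1/108
  (Y=3, X=2, U=0, Z=3, W=2) weight 1/108
  … 38 more
Group by Y:
  weight(Y=1) = 1/12
  weight(Y=2) = 1/6
  weight(Y=3) = 1/12
Total weight = 1/12 + 1/6 + 1/12 = 1/3
P(Y=1 | obs) = 1/12 / 1/3 = 1/4
P(Y=2 | obs) = 1/6 / 1/3 = 1/2
P(Y=3 | obs) = 1/12 / 1/3 = 1/4

P(Y=1) = 1/4, P(Y=2) = 1/2, P(Y=3) = 1/4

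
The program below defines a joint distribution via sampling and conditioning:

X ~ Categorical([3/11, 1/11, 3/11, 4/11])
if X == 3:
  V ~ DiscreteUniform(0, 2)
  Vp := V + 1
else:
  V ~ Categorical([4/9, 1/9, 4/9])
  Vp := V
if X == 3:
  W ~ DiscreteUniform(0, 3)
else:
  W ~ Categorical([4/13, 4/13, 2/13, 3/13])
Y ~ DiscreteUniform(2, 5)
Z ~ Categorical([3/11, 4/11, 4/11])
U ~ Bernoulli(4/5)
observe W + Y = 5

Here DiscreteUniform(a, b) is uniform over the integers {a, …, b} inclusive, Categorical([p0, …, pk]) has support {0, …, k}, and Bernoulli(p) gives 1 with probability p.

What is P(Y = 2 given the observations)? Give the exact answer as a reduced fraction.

Enumerate traces; 288 have nonzero weight after conditioning:
  (X=0, V=0, W=0, Y=5, Z=0, U=0) weight 4/7865
  (X=0, V=0, W=0, Y=5, Z=0, U=1) weight 16/7865
  (X=0, V=0, W=0, Y=5, Z=1, U=0) weight 16/23595
  (X=0, V=0, W=0, Y=5, Z=1, U=1) weight 64/23595
  (X=0, V=0, W=0, Y=5, Z=2, U=0) weight 16/23595
  (X=0, V=0, W=0, Y=5, Z=2, U=1) weight 64/23595
  (X=0, V=0, W=1, Y=4, Z=0, U=0) weight 4/7865
  (X=0, V=0, W=1, Y=4, Z=0, U=1) weight 16/7865
  (X=0, V=0, W=2, Y=3, Z=0, U=0) weight 2/7865
  (X=0, V=0, W=3, Y=2, Z=0, U=0) weight 3/7865
  … 278 more
Group by Y:
  weight(Y=2) = 17/286
  weight(Y=3) = 27/572
  weight(Y=4) = 41/572
  weight(Y=5) = 41/572
Total weight = 17/286 + 27/572 + 41/572 + 41/572 = 1/4
P(Y=2 | obs) = 17/286 / 1/4 = 34/143
P(Y=3 | obs) = 27/572 / 1/4 = 27/143
P(Y=4 | obs) = 41/572 / 1/4 = 41/143
P(Y=5 | obs) = 41/572 / 1/4 = 41/143

P(Y = 2 | obs) = 34/143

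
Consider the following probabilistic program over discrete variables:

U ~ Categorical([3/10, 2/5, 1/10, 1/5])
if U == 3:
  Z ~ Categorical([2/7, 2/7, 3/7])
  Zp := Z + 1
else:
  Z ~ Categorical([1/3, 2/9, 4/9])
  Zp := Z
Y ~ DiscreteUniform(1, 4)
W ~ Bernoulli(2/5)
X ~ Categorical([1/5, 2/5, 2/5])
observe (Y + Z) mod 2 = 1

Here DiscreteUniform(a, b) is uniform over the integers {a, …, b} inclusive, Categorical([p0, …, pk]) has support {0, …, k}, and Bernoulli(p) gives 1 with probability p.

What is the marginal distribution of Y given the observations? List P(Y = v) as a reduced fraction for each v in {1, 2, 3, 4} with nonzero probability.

P(Y=1) = 241/630, P(Y=2) = 37/315, P(Y=3) = 241/630, P(Y=4) = 37/315

Enumerate traces; 144 have nonzero weight after conditioning:
  (U=0, Z=0, Y=1, W=0, X=0) weight 3/1000
  (U=0, Z=0, Y=1, W=0, X=1) weight 3/500
  (U=0, Z=0, Y=1, W=0, X=2) weight 3/500
  (U=0, Z=0, Y=1, W=1, X=0) weight 1/500
  (U=0, Z=0, Y=1, W=1, X=1) weight 1/250
  (U=0, Z=0, Y=1, W=1, X=2) weight 1/250
  (U=0, Z=0, Y=3, W=0, X=0) weight 3/1000
  (U=0, Z=0, Y=3, W=0, X=1) weight 3/500
  (U=0, Z=1, Y=2, W=0, X=0) weight 1/500
  (U=0, Z=1, Y=4, W=0, X=0) weight 1/500
  … 134 more
Group by Y:
  weight(Y=1) = 241/1260
  weight(Y=2) = 37/630
  weight(Y=3) = 241/1260
  weight(Y=4) = 37/630
Total weight = 241/1260 + 37/630 + 241/1260 + 37/630 = 1/2
P(Y=1 | obs) = 241/1260 / 1/2 = 241/630
P(Y=2 | obs) = 37/630 / 1/2 = 37/315
P(Y=3 | obs) = 241/1260 / 1/2 = 241/630
P(Y=4 | obs) = 37/630 / 1/2 = 37/315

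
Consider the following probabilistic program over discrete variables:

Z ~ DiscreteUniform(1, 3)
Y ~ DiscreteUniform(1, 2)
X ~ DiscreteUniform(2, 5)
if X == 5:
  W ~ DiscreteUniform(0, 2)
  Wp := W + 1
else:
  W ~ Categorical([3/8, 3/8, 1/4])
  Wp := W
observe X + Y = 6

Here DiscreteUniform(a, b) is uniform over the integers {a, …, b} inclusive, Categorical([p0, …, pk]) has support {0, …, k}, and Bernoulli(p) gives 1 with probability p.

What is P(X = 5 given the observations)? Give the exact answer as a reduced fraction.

Enumerate traces; 18 have nonzero weight after conditioning:
  (Z=1, Y=1, X=5, W=0) weight 1/72
  (Z=1, Y=1, X=5, W=1) weight 1/72
  (Z=1, Y=1, X=5, W=2) weight 1/72
  (Z=1, Y=2, X=4, W=0) weight 1/64
  (Z=1, Y=2, X=4, W=1) weight 1/64
  (Z=1, Y=2, X=4, W=2) weight 1/96
  (Z=2, Y=1, X=5, W=0) weight 1/72
  (Z=2, Y=1, X=5, W=1) weight 1/72
  … 10 more
Group by X:
  weight(X=4) = 1/8
  weight(X=5) = 1/8
Total weight = 1/8 + 1/8 = 1/4
P(X=4 | obs) = 1/8 / 1/4 = 1/2
P(X=5 | obs) = 1/8 / 1/4 = 1/2

P(X = 5 | obs) = 1/2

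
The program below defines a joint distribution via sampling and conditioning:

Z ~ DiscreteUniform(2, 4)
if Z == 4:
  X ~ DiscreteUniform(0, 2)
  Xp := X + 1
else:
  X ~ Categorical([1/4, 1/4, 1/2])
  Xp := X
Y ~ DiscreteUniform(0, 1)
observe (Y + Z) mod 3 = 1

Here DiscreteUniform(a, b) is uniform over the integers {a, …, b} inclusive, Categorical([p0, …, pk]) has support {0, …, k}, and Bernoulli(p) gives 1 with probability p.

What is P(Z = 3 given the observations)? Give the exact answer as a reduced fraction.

P(Z = 3 | obs) = 1/2

Enumerate traces; 6 have nonzero weight after conditioning:
  (Z=3, X=0, Y=1) weight 1/24
  (Z=3, X=1, Y=1) weight 1/24
  (Z=3, X=2, Y=1) weight 1/12
  (Z=4, X=0, Y=0) weight 1/18
  (Z=4, X=1, Y=0) weight 1/18
  (Z=4, X=2, Y=0) weight 1/18
Group by Z:
  weight(Z=3) = 1/6
  weight(Z=4) = 1/6
Total weight = 1/6 + 1/6 = 1/3
P(Z=3 | obs) = 1/6 / 1/3 = 1/2
P(Z=4 | obs) = 1/6 / 1/3 = 1/2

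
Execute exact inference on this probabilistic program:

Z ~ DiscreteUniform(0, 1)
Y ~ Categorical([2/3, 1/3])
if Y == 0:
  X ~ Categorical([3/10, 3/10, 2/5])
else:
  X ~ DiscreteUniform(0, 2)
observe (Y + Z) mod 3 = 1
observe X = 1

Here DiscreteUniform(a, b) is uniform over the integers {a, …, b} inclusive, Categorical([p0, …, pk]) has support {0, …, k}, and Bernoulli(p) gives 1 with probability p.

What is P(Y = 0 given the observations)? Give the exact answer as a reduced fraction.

Enumerate traces; 2 have nonzero weight after conditioning:
  (Z=0, Y=1, X=1) weight 1/18
  (Z=1, Y=0, X=1) weight 1/10
Group by Y:
  weight(Y=0) = 1/10
  weight(Y=1) = 1/18
Total weight = 1/10 + 1/18 = 7/45
P(Y=0 | obs) = 1/10 / 7/45 = 9/14
P(Y=1 | obs) = 1/18 / 7/45 = 5/14

P(Y = 0 | obs) = 9/14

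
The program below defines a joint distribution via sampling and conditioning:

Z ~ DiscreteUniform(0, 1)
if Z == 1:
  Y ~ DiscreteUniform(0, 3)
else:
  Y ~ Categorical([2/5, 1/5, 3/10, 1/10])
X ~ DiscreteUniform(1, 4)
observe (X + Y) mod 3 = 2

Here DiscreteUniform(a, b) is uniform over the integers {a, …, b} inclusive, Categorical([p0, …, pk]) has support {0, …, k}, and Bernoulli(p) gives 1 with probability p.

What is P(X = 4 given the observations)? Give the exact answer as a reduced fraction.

P(X = 4 | obs) = 9/49

Enumerate traces; 10 have nonzero weight after conditioning:
  (Z=0, Y=0, X=2) weight 1/20
  (Z=0, Y=1, X=1) weight 1/40
  (Z=0, Y=1, X=4) weight 1/40
  (Z=0, Y=2, X=3) weight 3/80
  (Z=0, Y=3, X=2) weight 1/80
  (Z=1, Y=0, X=2) weight 1/32
  (Z=1, Y=1, X=1) weight 1/32
  (Z=1, Y=1, X=4) weight 1/32
  … 2 more
Group by X:
  weight(X=1) = 9/160
  weight(X=2) = 1/8
  weight(X=3) = 11/160
  weight(X=4) = 9/160
Total weight = 9/160 + 1/8 + 11/160 + 9/160 = 49/160
P(X=1 | obs) = 9/160 / 49/160 = 9/49
P(X=2 | obs) = 1/8 / 49/160 = 20/49
P(X=3 | obs) = 11/160 / 49/160 = 11/49
P(X=4 | obs) = 9/160 / 49/160 = 9/49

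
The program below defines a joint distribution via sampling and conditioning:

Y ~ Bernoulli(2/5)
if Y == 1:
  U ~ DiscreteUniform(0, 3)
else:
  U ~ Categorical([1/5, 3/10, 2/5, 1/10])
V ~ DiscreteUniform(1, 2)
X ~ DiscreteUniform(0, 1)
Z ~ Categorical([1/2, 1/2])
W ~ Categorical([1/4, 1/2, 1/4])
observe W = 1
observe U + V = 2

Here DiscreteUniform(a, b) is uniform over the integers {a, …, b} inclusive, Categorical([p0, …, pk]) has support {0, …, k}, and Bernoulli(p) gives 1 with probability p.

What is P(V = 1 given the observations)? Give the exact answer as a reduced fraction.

P(V = 1 | obs) = 14/25

Enumerate traces; 16 have nonzero weight after conditioning:
  (Y=0, U=0, V=2, X=0, Z=0, W=1) weight 3/400
  (Y=0, U=0, V=2, X=0, Z=1, W=1) weight 3/400
  (Y=0, U=0, V=2, X=1, Z=0, W=1) weight 3/400
  (Y=0, U=0, V=2, X=1, Z=1, W=1) weight 3/400
  (Y=0, U=1, V=1, X=0, Z=0, W=1) weight 9/800
  (Y=0, U=1, V=1, X=0, Z=1, W=1) weight 9/800
  (Y=0, U=1, V=1, X=1, Z=0, W=1) weight 9/800
  (Y=0, U=1, V=1, X=1, Z=1, W=1) weight 9/800
  … 8 more
Group by V:
  weight(V=1) = 7/100
  weight(V=2) = 11/200
Total weight = 7/100 + 11/200 = 1/8
P(V=1 | obs) = 7/100 / 1/8 = 14/25
P(V=2 | obs) = 11/200 / 1/8 = 11/25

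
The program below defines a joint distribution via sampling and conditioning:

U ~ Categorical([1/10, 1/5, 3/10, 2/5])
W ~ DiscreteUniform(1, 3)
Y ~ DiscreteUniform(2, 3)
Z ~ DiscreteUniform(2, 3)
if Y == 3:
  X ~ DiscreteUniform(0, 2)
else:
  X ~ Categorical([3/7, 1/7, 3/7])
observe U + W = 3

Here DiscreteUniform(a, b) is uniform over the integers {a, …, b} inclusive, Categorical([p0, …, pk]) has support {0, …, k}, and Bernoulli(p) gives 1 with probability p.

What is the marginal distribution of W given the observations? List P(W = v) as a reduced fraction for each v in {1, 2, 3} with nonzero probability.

Enumerate traces; 36 have nonzero weight after conditioning:
  (U=0, W=3, Y=2, Z=2, X=0) weight 1/280
  (U=0, W=3, Y=2, Z=2, X=1) weight 1/840
  (U=0, W=3, Y=2, Z=2, X=2) weight 1/280
  (U=0, W=3, Y=2, Z=3, X=0) weight 1/280
  (U=0, W=3, Y=2, Z=3, X=1) weight 1/840
  (U=0, W=3, Y=2, Z=3, X=2) weight 1/280
  (U=0, W=3, Y=3, Z=2, X=0) weight 1/360
  (U=0, W=3, Y=3, Z=2, X=1) weight 1/360
  (U=1, W=2, Y=2, Z=2, X=0) weight 1/140
  (U=2, W=1, Y=2, Z=2, X=0) weight 3/280
  … 26 more
Group by W:
  weight(W=1) = 1/10
  weight(W=2) = 1/15
  weight(W=3) = 1/30
Total weight = 1/10 + 1/15 + 1/30 = 1/5
P(W=1 | obs) = 1/10 / 1/5 = 1/2
P(W=2 | obs) = 1/15 / 1/5 = 1/3
P(W=3 | obs) = 1/30 / 1/5 = 1/6

P(W=1) = 1/2, P(W=2) = 1/3, P(W=3) = 1/6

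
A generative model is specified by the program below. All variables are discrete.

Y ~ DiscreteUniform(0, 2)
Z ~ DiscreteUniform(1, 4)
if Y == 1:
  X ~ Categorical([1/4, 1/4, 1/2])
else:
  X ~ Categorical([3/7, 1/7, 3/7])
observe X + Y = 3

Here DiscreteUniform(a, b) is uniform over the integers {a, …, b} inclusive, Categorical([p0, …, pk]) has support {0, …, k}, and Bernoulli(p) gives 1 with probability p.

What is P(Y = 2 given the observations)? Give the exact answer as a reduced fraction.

P(Y = 2 | obs) = 2/9

Enumerate traces; 8 have nonzero weight after conditioning:
  (Y=1, Z=1, X=2) weight 1/24
  (Y=1, Z=2, X=2) weight 1/24
  (Y=1, Z=3, X=2) weight 1/24
  (Y=1, Z=4, X=2) weight 1/24
  (Y=2, Z=1, X=1) weight 1/84
  (Y=2, Z=2, X=1) weight 1/84
  (Y=2, Z=3, X=1) weight 1/84
  (Y=2, Z=4, X=1) weight 1/84
Group by Y:
  weight(Y=1) = 1/6
  weight(Y=2) = 1/21
Total weight = 1/6 + 1/21 = 3/14
P(Y=1 | obs) = 1/6 / 3/14 = 7/9
P(Y=2 | obs) = 1/21 / 3/14 = 2/9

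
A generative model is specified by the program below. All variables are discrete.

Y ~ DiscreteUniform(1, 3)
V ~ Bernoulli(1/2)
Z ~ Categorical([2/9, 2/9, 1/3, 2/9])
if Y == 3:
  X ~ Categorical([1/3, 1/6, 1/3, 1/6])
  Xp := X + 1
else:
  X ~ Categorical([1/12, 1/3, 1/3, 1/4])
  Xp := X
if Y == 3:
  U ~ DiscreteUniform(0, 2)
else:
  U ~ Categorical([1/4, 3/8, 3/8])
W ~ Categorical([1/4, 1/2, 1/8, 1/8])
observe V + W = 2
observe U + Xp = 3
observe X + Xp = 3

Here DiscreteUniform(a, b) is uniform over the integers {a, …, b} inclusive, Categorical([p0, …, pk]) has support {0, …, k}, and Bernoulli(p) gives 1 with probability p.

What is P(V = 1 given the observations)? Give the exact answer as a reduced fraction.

P(V = 1 | obs) = 4/5

Enumerate traces; 8 have nonzero weight after conditioning:
  (Y=3, V=0, Z=0, X=1, U=1, W=2) weight 1/3888
  (Y=3, V=0, Z=1, X=1, U=1, W=2) weight 1/3888
  (Y=3, V=0, Z=2, X=1, U=1, W=2) weight 1/2592
  (Y=3, V=0, Z=3, X=1, U=1, W=2) weight 1/3888
  (Y=3, V=1, Z=0, X=1, U=1, W=1) weight 1/972
  (Y=3, V=1, Z=1, X=1, U=1, W=1) weight 1/972
  (Y=3, V=1, Z=2, X=1, U=1, W=1) weight 1/648
  (Y=3, V=1, Z=3, X=1, U=1, W=1) weight 1/972
Group by V:
  weight(V=0) = 1/864
  weight(V=1) = 1/216
Total weight = 1/864 + 1/216 = 5/864
P(V=0 | obs) = 1/864 / 5/864 = 1/5
P(V=1 | obs) = 1/216 / 5/864 = 4/5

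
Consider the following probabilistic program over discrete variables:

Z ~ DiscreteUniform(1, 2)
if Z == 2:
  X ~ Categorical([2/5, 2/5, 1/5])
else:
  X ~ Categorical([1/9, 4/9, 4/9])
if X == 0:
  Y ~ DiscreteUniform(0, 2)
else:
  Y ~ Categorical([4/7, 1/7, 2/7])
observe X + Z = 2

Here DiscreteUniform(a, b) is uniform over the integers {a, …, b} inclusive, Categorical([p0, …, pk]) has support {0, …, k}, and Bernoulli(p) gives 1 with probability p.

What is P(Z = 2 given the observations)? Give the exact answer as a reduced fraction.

P(Z = 2 | obs) = 9/19

Enumerate traces; 6 have nonzero weight after conditioning:
  (Z=1, X=1, Y=0) weight 8/63
  (Z=1, X=1, Y=1) weight 2/63
  (Z=1, X=1, Y=2) weight 4/63
  (Z=2, X=0, Y=0) weight 1/15
  (Z=2, X=0, Y=1) weight 1/15
  (Z=2, X=0, Y=2) weight 1/15
Group by Z:
  weight(Z=1) = 2/9
  weight(Z=2) = 1/5
Total weight = 2/9 + 1/5 = 19/45
P(Z=1 | obs) = 2/9 / 19/45 = 10/19
P(Z=2 | obs) = 1/5 / 19/45 = 9/19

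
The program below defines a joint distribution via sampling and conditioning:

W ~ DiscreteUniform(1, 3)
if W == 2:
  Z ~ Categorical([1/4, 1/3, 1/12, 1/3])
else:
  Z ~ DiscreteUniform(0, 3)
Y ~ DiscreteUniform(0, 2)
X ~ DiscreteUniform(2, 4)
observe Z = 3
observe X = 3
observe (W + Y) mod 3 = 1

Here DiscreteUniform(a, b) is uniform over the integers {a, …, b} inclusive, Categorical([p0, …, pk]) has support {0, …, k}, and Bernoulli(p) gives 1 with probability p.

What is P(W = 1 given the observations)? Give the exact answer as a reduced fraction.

P(W = 1 | obs) = 3/10

Enumerate traces; 3 have nonzero weight after conditioning:
  (W=1, Z=3, Y=0, X=3) weight 1/108
  (W=2, Z=3, Y=2, X=3) weight 1/81
  (W=3, Z=3, Y=1, X=3) weight 1/108
Group by W:
  weight(W=1) = 1/108
  weight(W=2) = 1/81
  weight(W=3) = 1/108
Total weight = 1/108 + 1/81 + 1/108 = 5/162
P(W=1 | obs) = 1/108 / 5/162 = 3/10
P(W=2 | obs) = 1/81 / 5/162 = 2/5
P(W=3 | obs) = 1/108 / 5/162 = 3/10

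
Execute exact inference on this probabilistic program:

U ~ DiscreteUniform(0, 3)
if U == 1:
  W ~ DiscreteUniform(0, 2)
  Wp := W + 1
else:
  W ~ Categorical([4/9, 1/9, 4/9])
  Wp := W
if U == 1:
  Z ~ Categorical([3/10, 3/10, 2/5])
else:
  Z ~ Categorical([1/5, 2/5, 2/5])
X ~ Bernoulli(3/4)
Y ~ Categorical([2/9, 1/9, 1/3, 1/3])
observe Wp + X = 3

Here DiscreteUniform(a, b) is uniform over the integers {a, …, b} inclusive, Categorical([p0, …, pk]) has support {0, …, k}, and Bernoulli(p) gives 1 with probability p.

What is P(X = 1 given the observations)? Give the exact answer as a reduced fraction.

Enumerate traces; 60 have nonzero weight after conditioning:
  (U=0, W=2, Z=0, X=1, Y=0) weight 1/270
  (U=0, W=2, Z=0, X=1, Y=1) weight 1/540
  (U=0, W=2, Z=0, X=1, Y=2) weight 1/180
  (U=0, W=2, Z=0, X=1, Y=3) weight 1/180
  (U=0, W=2, Z=1, X=1, Y=0) weight 1/135
  (U=0, W=2, Z=1, X=1, Y=1) weight 1/270
  (U=0, W=2, Z=1, X=1, Y=2) weight 1/90
  (U=0, W=2, Z=1, X=1, Y=3) weight 1/90
  (U=1, W=2, Z=0, X=0, Y=0) weight 1/720
  … 51 more
Group by X:
  weight(X=0) = 1/48
  weight(X=1) = 5/16
Total weight = 1/48 + 5/16 = 1/3
P(X=0 | obs) = 1/48 / 1/3 = 1/16
P(X=1 | obs) = 5/16 / 1/3 = 15/16

P(X = 1 | obs) = 15/16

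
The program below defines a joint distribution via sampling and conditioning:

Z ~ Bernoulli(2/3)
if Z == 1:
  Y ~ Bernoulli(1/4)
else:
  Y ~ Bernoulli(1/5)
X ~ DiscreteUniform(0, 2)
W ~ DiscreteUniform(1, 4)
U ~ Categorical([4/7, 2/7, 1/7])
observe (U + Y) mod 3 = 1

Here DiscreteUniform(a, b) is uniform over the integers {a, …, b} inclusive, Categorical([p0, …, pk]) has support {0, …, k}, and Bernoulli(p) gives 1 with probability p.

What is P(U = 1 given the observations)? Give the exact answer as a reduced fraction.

Enumerate traces; 48 have nonzero weight after conditioning:
  (Z=0, Y=0, X=0, W=1, U=1) weight 2/315
  (Z=0, Y=0, X=0, W=2, U=1) weight 2/315
  (Z=0, Y=0, X=0, W=3, U=1) weight 2/315
  (Z=0, Y=0, X=0, W=4, U=1) weight 2/315
  (Z=0, Y=0, X=1, W=1, U=1) weight 2/315
  (Z=0, Y=0, X=1, W=2, U=1) weight 2/315
  (Z=0, Y=0, X=1, W=3, U=1) weight 2/315
  (Z=0, Y=0, X=1, W=4, U=1) weight 2/315
  (Z=0, Y=1, X=0, W=1, U=0) weight 1/315
  … 39 more
Group by U:
  weight(U=0) = 2/15
  weight(U=1) = 23/105
Total weight = 2/15 + 23/105 = 37/105
P(U=0 | obs) = 2/15 / 37/105 = 14/37
P(U=1 | obs) = 23/105 / 37/105 = 23/37

P(U = 1 | obs) = 23/37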